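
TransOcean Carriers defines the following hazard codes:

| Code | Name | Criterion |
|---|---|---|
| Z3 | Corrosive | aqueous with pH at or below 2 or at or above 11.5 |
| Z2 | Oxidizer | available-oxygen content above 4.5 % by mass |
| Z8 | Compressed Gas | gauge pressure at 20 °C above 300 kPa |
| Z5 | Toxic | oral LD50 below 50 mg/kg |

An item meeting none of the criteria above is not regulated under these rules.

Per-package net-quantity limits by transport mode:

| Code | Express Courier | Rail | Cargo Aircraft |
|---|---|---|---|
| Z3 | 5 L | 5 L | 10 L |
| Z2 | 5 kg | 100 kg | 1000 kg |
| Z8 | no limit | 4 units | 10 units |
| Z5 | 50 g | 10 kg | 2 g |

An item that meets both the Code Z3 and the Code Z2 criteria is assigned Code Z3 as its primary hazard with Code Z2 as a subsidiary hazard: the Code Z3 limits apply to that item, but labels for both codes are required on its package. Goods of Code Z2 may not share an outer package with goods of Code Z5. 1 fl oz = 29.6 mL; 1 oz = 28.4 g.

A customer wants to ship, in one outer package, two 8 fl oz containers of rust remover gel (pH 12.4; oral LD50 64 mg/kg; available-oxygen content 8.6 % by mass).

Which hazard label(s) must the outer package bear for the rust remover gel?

The rust remover gel has pH 12.4, which is ≥ 11.5, so it is Code Z3 (Corrosive).
Rust remover gel: available-oxygen content 8.6 % by mass > 4.5 % by mass → Code Z2 (Oxidizer).
By the precedence rule Code Z3 is primary and Code Z2 is subsidiary, and that rule requires both labels on the package.

Code Z2 and Z3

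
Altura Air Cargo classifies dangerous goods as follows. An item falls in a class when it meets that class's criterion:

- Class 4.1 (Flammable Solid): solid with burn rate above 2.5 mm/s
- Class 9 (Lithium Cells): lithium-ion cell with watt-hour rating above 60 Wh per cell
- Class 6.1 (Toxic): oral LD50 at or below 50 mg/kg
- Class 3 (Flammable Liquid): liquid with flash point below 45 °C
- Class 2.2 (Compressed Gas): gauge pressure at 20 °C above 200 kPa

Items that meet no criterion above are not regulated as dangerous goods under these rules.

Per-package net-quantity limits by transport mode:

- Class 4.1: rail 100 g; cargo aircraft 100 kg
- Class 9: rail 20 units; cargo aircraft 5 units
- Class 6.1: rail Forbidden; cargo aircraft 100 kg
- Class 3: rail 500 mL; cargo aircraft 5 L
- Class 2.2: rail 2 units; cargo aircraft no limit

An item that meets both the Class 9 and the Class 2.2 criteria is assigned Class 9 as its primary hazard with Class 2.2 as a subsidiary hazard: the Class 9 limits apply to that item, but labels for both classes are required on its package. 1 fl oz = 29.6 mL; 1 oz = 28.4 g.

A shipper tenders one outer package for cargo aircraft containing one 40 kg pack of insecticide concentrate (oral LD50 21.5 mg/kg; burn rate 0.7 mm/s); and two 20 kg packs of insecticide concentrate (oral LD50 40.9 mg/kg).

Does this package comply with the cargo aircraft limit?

Yes

Insecticide concentrate: oral LD50 21.5 mg/kg ≤ 50 mg/kg → Class 6.1 (Toxic).
With oral LD50 40.9 mg/kg (≤ 50 mg/kg), the insecticide concentrate falls in Class 6.1.
Total Class 6.1: 40 kg + (two 20 kg packs = 40 kg) = 80 kg.
80 kg is within the cargo aircraft limit of 100 kg for Class 6.1.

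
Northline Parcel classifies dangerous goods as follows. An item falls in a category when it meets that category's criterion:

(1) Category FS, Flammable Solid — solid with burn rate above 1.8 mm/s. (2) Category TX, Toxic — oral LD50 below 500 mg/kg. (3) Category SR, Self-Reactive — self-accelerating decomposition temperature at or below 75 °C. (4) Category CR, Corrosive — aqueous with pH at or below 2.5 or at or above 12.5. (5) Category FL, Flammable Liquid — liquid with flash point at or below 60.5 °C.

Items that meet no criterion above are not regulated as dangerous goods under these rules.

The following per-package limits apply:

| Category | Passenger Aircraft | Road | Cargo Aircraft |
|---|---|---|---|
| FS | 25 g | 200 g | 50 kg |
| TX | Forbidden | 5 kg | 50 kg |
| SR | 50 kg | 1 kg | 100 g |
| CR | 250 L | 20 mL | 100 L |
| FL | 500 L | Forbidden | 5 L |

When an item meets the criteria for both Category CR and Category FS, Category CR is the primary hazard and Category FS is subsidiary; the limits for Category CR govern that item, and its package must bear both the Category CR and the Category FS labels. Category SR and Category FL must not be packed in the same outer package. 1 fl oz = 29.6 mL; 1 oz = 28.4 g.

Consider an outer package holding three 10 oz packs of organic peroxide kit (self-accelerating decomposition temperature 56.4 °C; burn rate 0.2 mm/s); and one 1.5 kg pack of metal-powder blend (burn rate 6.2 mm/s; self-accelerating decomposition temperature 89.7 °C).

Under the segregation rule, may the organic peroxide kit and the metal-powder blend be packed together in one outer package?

Yes

Organic peroxide kit: self-accelerating decomposition temperature 56.4 °C ≤ 75 °C → Category SR (Self-Reactive).
The metal-powder blend has burn rate 6.2 mm/s, which is > 1.8 mm/s, so it is Category FS (Flammable Solid).
No segregation rule bars Category SR with Category FS.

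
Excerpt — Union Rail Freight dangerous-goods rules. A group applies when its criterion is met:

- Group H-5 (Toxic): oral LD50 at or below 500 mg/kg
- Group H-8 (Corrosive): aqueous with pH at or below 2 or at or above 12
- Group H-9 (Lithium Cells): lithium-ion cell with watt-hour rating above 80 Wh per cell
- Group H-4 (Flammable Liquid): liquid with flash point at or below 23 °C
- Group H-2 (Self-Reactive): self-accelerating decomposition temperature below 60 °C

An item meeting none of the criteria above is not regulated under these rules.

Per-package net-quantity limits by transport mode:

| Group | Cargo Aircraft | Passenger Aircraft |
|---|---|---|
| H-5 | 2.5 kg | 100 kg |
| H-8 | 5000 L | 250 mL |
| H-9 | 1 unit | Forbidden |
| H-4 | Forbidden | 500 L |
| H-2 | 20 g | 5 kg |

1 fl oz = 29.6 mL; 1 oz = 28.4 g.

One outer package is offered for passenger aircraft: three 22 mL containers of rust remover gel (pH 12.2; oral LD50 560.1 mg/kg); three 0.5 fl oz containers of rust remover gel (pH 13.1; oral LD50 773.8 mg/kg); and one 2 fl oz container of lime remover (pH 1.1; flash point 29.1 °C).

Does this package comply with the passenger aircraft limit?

Yes

The rust remover gel has pH 12.2, which is ≥ 12, so it is Group H-8 (Corrosive).
The rust remover gel has pH 13.1, which is ≥ 12, so it is Group H-8 (Corrosive).
Lime remover: pH 1.1 ≤ 2 → Group H-8 (Corrosive).
Group H-8 net quantity: (three 22 mL containers = 66 mL) + (three 0.5 fl oz containers = 44.4 mL) + (one 2 fl oz container = 59.2 mL) = 169.6 mL.
169.6 mL ≤ 250 mL (passenger aircraft limit, Group H-8) — within limit.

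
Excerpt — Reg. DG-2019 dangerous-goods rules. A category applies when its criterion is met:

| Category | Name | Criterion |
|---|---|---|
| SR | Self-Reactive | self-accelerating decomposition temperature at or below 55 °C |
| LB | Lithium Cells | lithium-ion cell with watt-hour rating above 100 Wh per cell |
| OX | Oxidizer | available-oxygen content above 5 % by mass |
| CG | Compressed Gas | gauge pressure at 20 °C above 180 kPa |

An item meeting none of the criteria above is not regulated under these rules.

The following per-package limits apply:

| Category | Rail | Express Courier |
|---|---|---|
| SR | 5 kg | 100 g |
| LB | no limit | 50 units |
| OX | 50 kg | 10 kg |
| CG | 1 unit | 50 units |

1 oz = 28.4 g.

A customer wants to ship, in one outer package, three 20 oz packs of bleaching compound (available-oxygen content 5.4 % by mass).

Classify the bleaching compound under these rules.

The bleaching compound has available-oxygen content 5.4 % by mass, which is > 5 % by mass, so it is Category OX (Oxidizer).

Category OX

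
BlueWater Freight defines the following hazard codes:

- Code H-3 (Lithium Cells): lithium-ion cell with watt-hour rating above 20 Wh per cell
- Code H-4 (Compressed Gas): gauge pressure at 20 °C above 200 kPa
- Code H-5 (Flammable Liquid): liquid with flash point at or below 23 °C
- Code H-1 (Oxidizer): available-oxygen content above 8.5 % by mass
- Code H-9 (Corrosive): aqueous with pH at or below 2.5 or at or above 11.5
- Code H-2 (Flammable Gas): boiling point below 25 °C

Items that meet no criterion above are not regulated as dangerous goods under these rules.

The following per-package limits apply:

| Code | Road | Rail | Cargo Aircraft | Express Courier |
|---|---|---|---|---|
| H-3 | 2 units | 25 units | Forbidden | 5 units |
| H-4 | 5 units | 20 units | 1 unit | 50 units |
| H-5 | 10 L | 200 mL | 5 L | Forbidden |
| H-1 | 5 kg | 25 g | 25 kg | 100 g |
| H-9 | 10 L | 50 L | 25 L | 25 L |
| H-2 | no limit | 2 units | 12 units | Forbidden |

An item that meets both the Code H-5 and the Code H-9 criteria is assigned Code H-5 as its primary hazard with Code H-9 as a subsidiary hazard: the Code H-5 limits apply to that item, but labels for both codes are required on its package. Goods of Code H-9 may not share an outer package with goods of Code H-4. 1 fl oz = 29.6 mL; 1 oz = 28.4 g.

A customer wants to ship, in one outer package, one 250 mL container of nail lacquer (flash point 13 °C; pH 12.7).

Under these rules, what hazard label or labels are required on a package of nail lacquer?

The nail lacquer has flash point 13 °C, which is ≤ 23 °C, so it is Code H-5 (Flammable Liquid).
Nail lacquer: pH 12.7 ≥ 11.5 → Code H-9 (Corrosive).
By the precedence rule Code H-5 is primary and Code H-9 is subsidiary, and that rule requires both labels on the package.

Code H-5 and H-9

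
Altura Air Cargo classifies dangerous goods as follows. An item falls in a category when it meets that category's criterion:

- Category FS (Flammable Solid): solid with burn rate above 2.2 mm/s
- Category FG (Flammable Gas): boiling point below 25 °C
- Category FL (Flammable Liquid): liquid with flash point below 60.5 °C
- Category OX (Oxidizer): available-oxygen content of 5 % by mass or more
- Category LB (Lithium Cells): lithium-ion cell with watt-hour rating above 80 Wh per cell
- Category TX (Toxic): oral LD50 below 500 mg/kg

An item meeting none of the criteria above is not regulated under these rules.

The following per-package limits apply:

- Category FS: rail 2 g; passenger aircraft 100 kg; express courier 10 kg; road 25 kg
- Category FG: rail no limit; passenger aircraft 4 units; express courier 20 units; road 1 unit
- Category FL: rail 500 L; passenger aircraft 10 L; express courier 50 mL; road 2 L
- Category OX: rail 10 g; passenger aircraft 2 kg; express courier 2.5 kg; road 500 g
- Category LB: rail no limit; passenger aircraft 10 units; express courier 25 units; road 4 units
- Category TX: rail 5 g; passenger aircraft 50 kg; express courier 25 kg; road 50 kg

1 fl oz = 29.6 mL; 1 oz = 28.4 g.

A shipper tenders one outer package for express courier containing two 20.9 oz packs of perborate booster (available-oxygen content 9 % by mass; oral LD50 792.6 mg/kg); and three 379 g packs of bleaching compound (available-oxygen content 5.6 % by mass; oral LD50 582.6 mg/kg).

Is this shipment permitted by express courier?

Yes

The perborate booster has available-oxygen content 9 % by mass, which is ≥ 5 % by mass, so it is Category OX (Oxidizer).
The bleaching compound has available-oxygen content 5.6 % by mass, which is ≥ 5 % by mass, so it is Category OX (Oxidizer).
Total Category OX: (two 20.9 oz packs = 1187.12 g) + (three 379 g packs = 1.137 kg) = 2324.12 g.
That is within the Category OX express courier limit of 2.5 kg.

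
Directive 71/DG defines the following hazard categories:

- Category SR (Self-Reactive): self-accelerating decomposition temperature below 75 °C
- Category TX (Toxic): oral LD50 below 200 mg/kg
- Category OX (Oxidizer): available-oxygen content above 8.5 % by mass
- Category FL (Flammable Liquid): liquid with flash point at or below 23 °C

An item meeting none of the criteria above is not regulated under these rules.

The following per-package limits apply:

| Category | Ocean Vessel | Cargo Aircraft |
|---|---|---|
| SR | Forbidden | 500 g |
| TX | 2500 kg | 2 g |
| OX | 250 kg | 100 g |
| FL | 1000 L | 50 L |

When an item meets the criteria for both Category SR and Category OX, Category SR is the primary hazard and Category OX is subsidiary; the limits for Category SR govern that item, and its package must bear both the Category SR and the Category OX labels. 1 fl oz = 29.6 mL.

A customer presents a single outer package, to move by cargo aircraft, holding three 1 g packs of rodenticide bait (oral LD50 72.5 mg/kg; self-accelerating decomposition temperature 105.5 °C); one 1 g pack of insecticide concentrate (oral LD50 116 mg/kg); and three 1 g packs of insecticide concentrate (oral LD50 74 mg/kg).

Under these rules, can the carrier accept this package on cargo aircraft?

No

Oral LD50 72.5 mg/kg meets the Category TX criterion (Toxic), so the rodenticide bait is Category TX.
With oral LD50 116 mg/kg (< 200 mg/kg), the insecticide concentrate falls in Category TX.
The insecticide concentrate has oral LD50 74 mg/kg, which is < 200 mg/kg, so it is Category TX (Toxic).
Category TX net quantity: (three 1 g packs = 3 g) + 1 g + (three 1 g packs = 3 g) = 7 g.
That exceeds the Category TX cargo aircraft limit of 2 g.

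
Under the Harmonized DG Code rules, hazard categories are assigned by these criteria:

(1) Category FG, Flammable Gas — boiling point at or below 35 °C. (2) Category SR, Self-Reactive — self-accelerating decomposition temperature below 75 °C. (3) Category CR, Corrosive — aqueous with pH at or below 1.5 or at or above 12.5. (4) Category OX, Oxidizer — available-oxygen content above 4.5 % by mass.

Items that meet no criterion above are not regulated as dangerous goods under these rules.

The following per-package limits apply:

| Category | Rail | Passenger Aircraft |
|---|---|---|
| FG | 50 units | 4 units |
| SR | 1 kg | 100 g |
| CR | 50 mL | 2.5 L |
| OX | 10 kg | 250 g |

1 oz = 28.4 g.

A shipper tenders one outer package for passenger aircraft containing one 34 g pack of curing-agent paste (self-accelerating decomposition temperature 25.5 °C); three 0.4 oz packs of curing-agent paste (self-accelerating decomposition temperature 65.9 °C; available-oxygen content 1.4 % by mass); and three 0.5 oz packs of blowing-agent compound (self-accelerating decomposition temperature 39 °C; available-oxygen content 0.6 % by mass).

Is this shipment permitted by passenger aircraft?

No

Curing-agent paste: self-accelerating decomposition temperature 25.5 °C < 75 °C → Category SR (Self-Reactive).
The curing-agent paste has self-accelerating decomposition temperature 65.9 °C, which is < 75 °C, so it is Category SR (Self-Reactive).
With self-accelerating decomposition temperature 39 °C (< 75 °C), the blowing-agent compound falls in Category SR.
Category SR net quantity: 34 g + (three 0.4 oz packs = 34.08 g) + (three 0.5 oz packs = 42.6 g) = 110.68 g.
110.68 g > 100 g (passenger aircraft limit, Category SR) — over the limit.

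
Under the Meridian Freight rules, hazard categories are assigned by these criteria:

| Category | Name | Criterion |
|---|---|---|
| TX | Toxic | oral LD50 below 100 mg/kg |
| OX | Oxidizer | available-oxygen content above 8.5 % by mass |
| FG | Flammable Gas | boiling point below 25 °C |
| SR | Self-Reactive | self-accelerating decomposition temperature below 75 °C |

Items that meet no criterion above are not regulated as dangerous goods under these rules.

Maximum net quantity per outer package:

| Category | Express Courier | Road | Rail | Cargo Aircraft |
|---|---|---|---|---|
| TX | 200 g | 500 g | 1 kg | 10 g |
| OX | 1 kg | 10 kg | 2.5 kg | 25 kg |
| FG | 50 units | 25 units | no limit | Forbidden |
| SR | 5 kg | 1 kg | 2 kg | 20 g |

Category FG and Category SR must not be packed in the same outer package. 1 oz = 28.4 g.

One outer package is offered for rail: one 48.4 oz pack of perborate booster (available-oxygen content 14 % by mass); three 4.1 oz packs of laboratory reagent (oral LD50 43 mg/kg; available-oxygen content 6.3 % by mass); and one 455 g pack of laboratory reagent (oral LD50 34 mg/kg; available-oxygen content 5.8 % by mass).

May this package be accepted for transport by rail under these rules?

Yes

Available-oxygen content 14 % by mass meets the Category OX criterion (Oxidizer), so the perborate booster is Category OX.
With oral LD50 43 mg/kg (< 100 mg/kg), the laboratory reagent falls in Category TX.
Laboratory reagent: oral LD50 34 mg/kg < 100 mg/kg → Category TX (Toxic).
Category OX quantity: one 48.4 oz pack = 1374.56 g.
1374.56 g is within the rail limit of 2.5 kg for Category OX.
Total Category TX: (three 4.1 oz packs = 349.32 g) + 455 g = 804.32 g.
804.32 g ≤ 1 kg (rail limit, Category TX) — within limit.
The segregation rule (Category FG with Category SR) does not apply to Category OX with Category TX.
Every hazard category is within its rail limit and no segregation rule is violated.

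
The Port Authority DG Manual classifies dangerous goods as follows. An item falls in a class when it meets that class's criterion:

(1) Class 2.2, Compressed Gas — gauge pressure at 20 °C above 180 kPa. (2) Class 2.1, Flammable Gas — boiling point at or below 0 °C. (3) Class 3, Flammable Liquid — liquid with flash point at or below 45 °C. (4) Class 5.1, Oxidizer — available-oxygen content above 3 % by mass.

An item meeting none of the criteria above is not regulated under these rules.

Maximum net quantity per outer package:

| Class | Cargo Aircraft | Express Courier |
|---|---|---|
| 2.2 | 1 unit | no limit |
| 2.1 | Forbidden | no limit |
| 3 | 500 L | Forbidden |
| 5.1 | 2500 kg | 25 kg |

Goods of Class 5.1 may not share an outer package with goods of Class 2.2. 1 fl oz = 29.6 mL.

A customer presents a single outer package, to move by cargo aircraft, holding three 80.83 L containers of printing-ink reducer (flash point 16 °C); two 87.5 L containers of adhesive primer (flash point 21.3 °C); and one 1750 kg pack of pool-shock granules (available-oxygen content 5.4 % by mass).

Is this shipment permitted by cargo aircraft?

Yes

With flash point 16 °C (≤ 45 °C), the printing-ink reducer falls in Class 3.
With flash point 21.3 °C (≤ 45 °C), the adhesive primer falls in Class 3.
The pool-shock granules have available-oxygen content 5.4 % by mass, which is > 3 % by mass, so they are Class 5.1 (Oxidizer).
Total Class 3: (three 80.83 L containers = 242.49 L) + (two 87.5 L containers = 175 L) = 417.49 L.
That is within the Class 3 cargo aircraft limit of 500 L.
Class 5.1 quantity: 1750 kg.
That is within the Class 5.1 cargo aircraft limit of 2500 kg.
The segregation rule (Class 5.1 with Class 2.2) does not apply to Class 3 with Class 5.1.
Every hazard class is within its cargo aircraft limit and no segregation rule is violated.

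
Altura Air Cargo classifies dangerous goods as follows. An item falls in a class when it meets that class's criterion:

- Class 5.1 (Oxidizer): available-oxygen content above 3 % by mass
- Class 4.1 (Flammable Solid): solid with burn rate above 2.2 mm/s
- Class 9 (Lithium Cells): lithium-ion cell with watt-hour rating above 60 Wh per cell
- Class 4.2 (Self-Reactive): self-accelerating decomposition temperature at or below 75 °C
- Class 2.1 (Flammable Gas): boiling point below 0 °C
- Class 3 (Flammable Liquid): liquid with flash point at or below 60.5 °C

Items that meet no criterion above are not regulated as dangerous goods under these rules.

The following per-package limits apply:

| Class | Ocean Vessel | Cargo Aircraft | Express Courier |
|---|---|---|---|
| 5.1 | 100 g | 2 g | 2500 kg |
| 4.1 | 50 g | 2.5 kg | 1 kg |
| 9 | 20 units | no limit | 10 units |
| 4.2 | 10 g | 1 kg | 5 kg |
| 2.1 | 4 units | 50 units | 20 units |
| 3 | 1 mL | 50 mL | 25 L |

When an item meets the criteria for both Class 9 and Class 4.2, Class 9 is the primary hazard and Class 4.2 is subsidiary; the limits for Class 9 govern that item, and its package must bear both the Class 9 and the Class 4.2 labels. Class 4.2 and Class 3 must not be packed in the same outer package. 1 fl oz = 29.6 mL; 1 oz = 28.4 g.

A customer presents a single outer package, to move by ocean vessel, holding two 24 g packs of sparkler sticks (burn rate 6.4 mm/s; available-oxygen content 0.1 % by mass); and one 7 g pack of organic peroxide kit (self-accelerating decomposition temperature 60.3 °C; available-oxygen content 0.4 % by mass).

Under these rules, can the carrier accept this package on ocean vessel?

Yes

Sparkler sticks: burn rate 6.4 mm/s > 2.2 mm/s → Class 4.1 (Flammable Solid).
Self-accelerating decomposition temperature 60.3 °C meets the Class 4.2 criterion (Self-Reactive), so the organic peroxide kit is Class 4.2.
Class 4.2 quantity: 7 g.
7 g is within the ocean vessel limit of 10 g for Class 4.2.
Class 4.1 quantity: two 24 g packs = 48 g.
48 g is within the ocean vessel limit of 50 g for Class 4.1.
The segregation rule (Class 4.2 with Class 3) does not apply to Class 4.2 with Class 4.1.
Every hazard class is within its ocean vessel limit and no segregation rule is violated.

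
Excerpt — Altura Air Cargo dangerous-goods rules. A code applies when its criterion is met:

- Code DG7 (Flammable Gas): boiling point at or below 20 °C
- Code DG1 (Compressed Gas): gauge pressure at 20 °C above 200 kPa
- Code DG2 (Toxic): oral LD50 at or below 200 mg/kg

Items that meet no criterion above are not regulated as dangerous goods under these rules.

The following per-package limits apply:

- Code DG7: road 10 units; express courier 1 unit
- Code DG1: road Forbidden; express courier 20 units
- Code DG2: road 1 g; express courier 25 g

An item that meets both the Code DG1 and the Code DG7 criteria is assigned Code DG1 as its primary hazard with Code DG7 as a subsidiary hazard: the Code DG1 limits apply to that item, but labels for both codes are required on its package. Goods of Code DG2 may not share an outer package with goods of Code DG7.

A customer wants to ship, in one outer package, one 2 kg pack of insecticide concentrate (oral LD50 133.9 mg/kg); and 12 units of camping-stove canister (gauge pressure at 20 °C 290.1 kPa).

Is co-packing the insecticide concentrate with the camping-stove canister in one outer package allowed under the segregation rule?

Yes

Oral LD50 133.9 mg/kg meets the Code DG2 criterion (Toxic), so the insecticide concentrate is Code DG2.
With gauge pressure at 20 °C 290.1 kPa (> 200 kPa), the camping-stove canister falls in Code DG1.
No segregation rule bars Code DG2 with Code DG1.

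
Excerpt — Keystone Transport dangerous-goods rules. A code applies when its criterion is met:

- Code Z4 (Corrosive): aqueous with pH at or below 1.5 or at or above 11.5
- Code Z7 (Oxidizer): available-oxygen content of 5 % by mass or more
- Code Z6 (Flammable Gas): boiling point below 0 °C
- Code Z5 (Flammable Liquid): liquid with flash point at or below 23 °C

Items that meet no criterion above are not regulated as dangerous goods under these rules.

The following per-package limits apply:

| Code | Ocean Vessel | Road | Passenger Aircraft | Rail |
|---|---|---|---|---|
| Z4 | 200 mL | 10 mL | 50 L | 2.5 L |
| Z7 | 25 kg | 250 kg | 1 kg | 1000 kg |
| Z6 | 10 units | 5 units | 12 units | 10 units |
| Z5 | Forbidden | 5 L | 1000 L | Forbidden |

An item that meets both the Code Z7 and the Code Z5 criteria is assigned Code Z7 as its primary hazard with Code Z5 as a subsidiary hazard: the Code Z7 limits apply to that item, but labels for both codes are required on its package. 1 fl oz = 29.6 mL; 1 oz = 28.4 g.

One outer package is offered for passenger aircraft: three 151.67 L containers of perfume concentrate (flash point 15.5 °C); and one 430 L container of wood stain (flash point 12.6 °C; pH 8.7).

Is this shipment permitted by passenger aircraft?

Yes

With flash point 15.5 °C (≤ 23 °C), the perfume concentrate falls in Code Z5.
The wood stain has flash point 12.6 °C, which is ≤ 23 °C, so it is Code Z5 (Flammable Liquid).
Total Code Z5: (three 151.67 L containers = 455.01 L) + 430 L = 885.01 L.
885.01 L is within the passenger aircraft limit of 1000 L for Code Z5.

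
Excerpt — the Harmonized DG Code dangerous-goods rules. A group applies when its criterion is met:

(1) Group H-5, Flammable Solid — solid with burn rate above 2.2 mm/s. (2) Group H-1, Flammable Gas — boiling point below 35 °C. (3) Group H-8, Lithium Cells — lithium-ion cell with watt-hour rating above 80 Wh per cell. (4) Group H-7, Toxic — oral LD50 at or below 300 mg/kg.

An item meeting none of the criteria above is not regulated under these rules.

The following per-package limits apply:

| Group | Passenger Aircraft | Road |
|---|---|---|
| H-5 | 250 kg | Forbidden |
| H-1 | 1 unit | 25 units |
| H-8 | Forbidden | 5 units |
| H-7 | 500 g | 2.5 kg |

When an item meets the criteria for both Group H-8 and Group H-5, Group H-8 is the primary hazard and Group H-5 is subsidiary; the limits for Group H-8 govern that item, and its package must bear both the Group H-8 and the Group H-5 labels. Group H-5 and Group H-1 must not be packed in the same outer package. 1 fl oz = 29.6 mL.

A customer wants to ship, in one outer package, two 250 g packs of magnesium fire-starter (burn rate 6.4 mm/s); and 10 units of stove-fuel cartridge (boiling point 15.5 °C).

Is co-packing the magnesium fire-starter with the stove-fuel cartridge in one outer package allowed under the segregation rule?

No

With burn rate 6.4 mm/s (> 2.2 mm/s), the magnesium fire-starter falls in Group H-5.
Stove-fuel cartridge: boiling point 15.5 °C < 35 °C → Group H-1 (Flammable Gas).
Group H-5 and Group H-1 may not share an outer package.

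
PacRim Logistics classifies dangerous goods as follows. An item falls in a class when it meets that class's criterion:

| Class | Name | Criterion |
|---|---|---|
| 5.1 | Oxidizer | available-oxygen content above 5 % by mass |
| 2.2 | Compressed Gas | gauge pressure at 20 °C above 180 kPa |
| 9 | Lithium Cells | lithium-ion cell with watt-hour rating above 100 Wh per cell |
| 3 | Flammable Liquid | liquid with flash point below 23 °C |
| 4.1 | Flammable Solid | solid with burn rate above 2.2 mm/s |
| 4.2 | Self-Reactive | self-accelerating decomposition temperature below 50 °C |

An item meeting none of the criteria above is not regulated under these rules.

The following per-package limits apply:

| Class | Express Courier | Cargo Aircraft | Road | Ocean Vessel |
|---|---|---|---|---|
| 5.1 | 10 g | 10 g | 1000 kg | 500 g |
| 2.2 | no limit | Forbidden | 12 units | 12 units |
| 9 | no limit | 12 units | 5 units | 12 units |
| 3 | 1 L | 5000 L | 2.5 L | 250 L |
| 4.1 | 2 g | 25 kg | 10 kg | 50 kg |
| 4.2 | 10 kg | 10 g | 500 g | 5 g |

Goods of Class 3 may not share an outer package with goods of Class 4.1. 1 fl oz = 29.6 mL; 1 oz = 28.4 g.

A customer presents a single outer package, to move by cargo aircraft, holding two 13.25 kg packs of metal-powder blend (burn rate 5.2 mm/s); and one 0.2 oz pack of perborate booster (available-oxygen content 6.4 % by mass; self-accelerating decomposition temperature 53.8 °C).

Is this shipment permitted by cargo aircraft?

No

Metal-powder blend: burn rate 5.2 mm/s > 2.2 mm/s → Class 4.1 (Flammable Solid).
Available-oxygen content 6.4 % by mass meets the Class 5.1 criterion (Oxidizer), so the perborate booster is Class 5.1.
Class 5.1 quantity: one 0.2 oz pack = 5.68 g.
5.68 g ≤ 10 g (cargo aircraft limit, Class 5.1) — within limit.
Class 4.1 quantity: two 13.25 kg packs = 26.5 kg.
26.5 kg exceeds the cargo aircraft limit of 25 kg for Class 4.1.
The segregation rule (Class 3 with Class 4.1) does not apply to Class 5.1 with Class 4.1.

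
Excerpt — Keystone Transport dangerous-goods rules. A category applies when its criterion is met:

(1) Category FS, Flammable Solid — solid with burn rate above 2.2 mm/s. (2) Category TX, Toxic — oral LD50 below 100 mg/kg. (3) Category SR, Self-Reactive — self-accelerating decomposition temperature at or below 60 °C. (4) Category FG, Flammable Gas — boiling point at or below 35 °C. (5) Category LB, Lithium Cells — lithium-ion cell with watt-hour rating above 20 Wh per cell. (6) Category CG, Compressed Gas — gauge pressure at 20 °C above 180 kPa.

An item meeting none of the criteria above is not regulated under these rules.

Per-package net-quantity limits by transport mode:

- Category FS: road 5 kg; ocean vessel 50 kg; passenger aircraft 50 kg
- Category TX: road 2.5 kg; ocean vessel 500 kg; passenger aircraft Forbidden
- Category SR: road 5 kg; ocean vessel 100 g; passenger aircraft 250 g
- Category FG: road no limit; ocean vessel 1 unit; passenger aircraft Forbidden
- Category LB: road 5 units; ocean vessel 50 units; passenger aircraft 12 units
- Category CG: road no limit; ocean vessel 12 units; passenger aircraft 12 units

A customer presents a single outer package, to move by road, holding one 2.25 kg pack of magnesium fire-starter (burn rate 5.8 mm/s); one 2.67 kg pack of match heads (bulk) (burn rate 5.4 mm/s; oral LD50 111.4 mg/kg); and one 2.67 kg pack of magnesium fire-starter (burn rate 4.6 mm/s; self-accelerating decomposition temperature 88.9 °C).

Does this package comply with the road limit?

The magnesium fire-starter has burn rate 5.8 mm/s, which is > 2.2 mm/s, so it is Category FS (Flammable Solid).
Burn rate 5.4 mm/s meets the Category FS criterion (Flammable Solid), so the match heads (bulk) are Category FS.
The magnesium fire-starter has burn rate 4.6 mm/s, which is > 2.2 mm/s, so it is Category FS (Flammable Solid).
Category FS net quantity: 2.25 kg + 2.67 kg + 2.67 kg = 7.59 kg.
7.59 kg exceeds the road limit of 5 kg for Category FS.

No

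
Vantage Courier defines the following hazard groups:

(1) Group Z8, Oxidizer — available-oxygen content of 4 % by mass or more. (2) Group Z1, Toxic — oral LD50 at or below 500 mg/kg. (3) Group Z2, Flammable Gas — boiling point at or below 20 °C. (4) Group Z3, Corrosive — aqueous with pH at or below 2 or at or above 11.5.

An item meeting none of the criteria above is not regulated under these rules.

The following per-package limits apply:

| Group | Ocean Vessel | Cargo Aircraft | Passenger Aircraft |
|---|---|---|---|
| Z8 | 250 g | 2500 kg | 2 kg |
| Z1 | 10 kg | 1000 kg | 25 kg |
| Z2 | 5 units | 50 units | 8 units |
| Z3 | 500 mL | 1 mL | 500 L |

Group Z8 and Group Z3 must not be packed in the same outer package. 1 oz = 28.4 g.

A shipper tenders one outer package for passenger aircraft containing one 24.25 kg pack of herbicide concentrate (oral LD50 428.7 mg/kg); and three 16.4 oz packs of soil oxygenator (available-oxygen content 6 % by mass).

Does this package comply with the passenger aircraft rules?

Yes

With oral LD50 428.7 mg/kg (≤ 500 mg/kg), the herbicide concentrate falls in Group Z1.
Soil oxygenator: available-oxygen content 6 % by mass ≥ 4 % by mass → Group Z8 (Oxidizer).
Group Z8 quantity: three 16.4 oz packs = 1397.28 g.
That is within the Group Z8 passenger aircraft limit of 2 kg.
Group Z1 quantity: 24.25 kg.
24.25 kg ≤ 25 kg (passenger aircraft limit, Group Z1) — within limit.
The segregation rule (Group Z8 with Group Z3) does not apply to Group Z8 with Group Z1.
Every hazard group is within its passenger aircraft limit and no segregation rule is violated.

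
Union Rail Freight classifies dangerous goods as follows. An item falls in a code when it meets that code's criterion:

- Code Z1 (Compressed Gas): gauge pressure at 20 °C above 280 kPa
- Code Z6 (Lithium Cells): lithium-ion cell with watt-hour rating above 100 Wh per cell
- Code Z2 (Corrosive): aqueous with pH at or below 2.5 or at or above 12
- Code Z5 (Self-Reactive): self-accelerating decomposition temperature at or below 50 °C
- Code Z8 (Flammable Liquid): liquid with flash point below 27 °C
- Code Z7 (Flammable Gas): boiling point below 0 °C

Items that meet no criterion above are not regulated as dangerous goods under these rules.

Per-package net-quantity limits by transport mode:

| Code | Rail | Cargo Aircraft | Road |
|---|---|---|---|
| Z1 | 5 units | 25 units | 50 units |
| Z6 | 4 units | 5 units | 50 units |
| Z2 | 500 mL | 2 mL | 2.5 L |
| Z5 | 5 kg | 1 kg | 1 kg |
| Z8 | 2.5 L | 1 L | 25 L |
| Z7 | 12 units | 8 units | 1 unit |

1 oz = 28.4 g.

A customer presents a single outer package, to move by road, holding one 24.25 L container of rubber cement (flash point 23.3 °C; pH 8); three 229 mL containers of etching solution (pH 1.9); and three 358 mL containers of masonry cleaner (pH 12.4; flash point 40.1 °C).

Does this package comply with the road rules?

Flash point 23.3 °C meets the Code Z8 criterion (Flammable Liquid), so the rubber cement is Code Z8.
The etching solution has pH 1.9, which is ≤ 2.5, so it is Code Z2 (Corrosive).
The masonry cleaner has pH 12.4, which is ≥ 12, so it is Code Z2 (Corrosive).
Total Code Z2: (three 229 mL containers = 687 mL) + (three 358 mL containers = 1.074 L) = 1.761 L.
1.761 L ≤ 2.5 L (road limit, Code Z2) — within limit.
Code Z8 quantity: 24.25 L.
That is within the Code Z8 road limit of 25 L.
Every hazard code is within its road limit and no segregation rule is violated.

Yes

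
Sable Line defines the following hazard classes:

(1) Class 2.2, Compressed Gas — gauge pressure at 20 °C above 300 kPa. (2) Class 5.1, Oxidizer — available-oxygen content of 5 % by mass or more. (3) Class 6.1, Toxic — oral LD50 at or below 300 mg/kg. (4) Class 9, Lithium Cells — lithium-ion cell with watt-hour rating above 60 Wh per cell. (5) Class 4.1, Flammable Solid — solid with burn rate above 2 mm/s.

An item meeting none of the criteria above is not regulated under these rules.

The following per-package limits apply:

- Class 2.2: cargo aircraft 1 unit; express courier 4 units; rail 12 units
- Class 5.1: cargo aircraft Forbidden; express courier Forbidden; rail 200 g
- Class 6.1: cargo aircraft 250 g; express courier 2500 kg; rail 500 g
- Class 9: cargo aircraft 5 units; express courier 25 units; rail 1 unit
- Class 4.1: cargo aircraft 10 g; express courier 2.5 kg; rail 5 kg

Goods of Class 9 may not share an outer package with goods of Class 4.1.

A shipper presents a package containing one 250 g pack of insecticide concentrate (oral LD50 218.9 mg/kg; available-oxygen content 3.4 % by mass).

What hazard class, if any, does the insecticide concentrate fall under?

Insecticide concentrate: oral LD50 218.9 mg/kg ≤ 300 mg/kg → Class 6.1 (Toxic).

Class 6.1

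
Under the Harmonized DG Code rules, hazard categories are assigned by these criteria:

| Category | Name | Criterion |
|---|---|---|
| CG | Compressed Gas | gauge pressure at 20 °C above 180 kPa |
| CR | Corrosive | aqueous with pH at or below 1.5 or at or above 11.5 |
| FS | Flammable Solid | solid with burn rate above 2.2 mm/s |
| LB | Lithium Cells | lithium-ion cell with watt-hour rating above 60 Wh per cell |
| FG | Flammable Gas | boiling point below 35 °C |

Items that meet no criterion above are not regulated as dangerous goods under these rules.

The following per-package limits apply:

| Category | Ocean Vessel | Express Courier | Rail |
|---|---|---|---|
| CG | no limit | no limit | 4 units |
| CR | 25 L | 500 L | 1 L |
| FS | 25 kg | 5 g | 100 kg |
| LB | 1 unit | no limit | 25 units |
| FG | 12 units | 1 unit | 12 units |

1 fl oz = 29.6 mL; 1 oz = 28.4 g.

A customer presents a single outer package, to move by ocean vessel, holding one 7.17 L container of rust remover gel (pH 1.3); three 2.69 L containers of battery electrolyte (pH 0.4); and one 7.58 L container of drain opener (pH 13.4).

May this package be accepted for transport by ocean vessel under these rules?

Rust remover gel: pH 1.3 ≤ 1.5 → Category CR (Corrosive).
pH 0.4 meets the Category CR criterion (Corrosive), so the battery electrolyte is Category CR.
pH 13.4 meets the Category CR criterion (Corrosive), so the drain opener is Category CR.
Category CR net quantity: 7.17 L + (three 2.69 L containers = 8.07 L) + 7.58 L = 22.82 L.
22.82 L ≤ 25 L (ocean vessel limit, Category CR) — within limit.

Yes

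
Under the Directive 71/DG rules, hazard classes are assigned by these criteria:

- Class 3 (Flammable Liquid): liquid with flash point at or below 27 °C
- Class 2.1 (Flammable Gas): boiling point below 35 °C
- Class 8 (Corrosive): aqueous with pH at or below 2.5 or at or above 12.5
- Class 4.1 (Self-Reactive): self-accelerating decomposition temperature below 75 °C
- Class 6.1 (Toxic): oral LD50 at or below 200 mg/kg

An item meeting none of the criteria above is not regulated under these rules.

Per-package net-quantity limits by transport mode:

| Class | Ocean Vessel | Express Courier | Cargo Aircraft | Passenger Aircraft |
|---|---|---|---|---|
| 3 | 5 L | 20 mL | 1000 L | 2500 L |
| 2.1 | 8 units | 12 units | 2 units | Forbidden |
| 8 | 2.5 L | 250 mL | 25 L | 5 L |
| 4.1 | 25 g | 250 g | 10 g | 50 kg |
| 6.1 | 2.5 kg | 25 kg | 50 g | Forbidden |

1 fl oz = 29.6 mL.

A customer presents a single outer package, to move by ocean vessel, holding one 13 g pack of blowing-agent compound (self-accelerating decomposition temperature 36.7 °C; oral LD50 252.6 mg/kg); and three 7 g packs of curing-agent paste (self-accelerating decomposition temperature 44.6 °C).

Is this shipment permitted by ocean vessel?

Self-accelerating decomposition temperature 36.7 °C meets the Class 4.1 criterion (Self-Reactive), so the blowing-agent compound is Class 4.1.
The curing-agent paste has self-accelerating decomposition temperature 44.6 °C, which is < 75 °C, so it is Class 4.1 (Self-Reactive).
Class 4.1 net quantity: 13 g + (three 7 g packs = 21 g) = 34 g.
34 g exceeds the ocean vessel limit of 25 g for Class 4.1.

No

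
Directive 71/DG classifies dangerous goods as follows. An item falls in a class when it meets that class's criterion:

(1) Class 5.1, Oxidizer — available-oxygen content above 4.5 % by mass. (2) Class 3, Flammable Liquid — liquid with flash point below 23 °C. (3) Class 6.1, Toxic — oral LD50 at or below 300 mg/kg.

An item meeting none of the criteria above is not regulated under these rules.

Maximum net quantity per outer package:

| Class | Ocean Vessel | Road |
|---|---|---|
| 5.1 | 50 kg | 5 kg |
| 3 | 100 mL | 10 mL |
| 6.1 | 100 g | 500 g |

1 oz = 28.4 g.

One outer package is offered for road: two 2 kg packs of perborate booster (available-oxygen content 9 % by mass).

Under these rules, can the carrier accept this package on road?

Yes

Perborate booster: available-oxygen content 9 % by mass > 4.5 % by mass → Class 5.1 (Oxidizer).
Class 5.1 quantity: two 2 kg packs = 4 kg.
4 kg is within the road limit of 5 kg for Class 5.1.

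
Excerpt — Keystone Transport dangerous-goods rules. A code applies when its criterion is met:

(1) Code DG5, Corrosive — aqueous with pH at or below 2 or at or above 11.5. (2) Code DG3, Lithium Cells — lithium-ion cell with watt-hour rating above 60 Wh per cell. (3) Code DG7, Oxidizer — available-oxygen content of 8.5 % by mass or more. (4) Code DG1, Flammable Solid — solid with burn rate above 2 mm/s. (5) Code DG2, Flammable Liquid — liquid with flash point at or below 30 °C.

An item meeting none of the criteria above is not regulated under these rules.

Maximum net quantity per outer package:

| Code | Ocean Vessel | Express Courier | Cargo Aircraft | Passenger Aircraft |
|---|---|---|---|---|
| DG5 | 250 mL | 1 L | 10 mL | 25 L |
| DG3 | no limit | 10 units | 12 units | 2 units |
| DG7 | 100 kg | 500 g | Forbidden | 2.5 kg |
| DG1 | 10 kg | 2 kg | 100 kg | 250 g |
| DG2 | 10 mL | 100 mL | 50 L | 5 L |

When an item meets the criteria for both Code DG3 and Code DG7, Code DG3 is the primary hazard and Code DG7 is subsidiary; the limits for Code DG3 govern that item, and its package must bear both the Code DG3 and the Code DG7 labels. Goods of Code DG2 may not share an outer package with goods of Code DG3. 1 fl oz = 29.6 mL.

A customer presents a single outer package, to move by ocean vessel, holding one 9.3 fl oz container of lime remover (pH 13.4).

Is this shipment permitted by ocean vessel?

Lime remover: pH 13.4 ≥ 11.5 → Code DG5 (Corrosive).
Code DG5 quantity: one 9.3 fl oz container = 275.28 mL.
That exceeds the Code DG5 ocean vessel limit of 250 mL.

No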